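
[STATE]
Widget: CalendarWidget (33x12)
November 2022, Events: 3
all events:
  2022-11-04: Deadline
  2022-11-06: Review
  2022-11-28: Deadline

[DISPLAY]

          November 2022          
Mo Tu We Th Fr Sa Su             
    1  2  3  4*  5  6*           
 7  8  9 10 11 12 13             
14 15 16 17 18 19 20             
21 22 23 24 25 26 27             
28* 29 30                        
                                 
                                 
                                 
                                 
                                 


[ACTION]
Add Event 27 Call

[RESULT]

          November 2022          
Mo Tu We Th Fr Sa Su             
    1  2  3  4*  5  6*           
 7  8  9 10 11 12 13             
14 15 16 17 18 19 20             
21 22 23 24 25 26 27*            
28* 29 30                        
                                 
                                 
                                 
                                 
                                 


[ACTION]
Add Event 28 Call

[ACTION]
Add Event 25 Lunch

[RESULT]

          November 2022          
Mo Tu We Th Fr Sa Su             
    1  2  3  4*  5  6*           
 7  8  9 10 11 12 13             
14 15 16 17 18 19 20             
21 22 23 24 25* 26 27*           
28* 29 30                        
                                 
                                 
                                 
                                 
                                 


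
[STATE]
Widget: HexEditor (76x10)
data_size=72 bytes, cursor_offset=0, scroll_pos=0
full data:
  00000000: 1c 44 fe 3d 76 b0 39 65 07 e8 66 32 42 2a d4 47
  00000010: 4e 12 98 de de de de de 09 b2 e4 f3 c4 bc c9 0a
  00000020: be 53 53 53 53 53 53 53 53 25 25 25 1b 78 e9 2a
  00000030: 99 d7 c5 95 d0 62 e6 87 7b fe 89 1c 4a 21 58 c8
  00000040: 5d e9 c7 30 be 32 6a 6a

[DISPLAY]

00000000  1C 44 fe 3d 76 b0 39 65  07 e8 66 32 42 2a d4 47  |.D.=v.9e..f2B*.
00000010  4e 12 98 de de de de de  09 b2 e4 f3 c4 bc c9 0a  |N..............
00000020  be 53 53 53 53 53 53 53  53 25 25 25 1b 78 e9 2a  |.SSSSSSSS%%%.x.
00000030  99 d7 c5 95 d0 62 e6 87  7b fe 89 1c 4a 21 58 c8  |.....b..{...J!X
00000040  5d e9 c7 30 be 32 6a 6a                           |]..0.2jj       
                                                                            
                                                                            
                                                                            
                                                                            
                                                                            


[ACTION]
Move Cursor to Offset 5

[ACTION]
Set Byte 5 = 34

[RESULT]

00000000  1c 44 fe 3d 76 34 39 65  07 e8 66 32 42 2a d4 47  |.D.=v49e..f2B*.
00000010  4e 12 98 de de de de de  09 b2 e4 f3 c4 bc c9 0a  |N..............
00000020  be 53 53 53 53 53 53 53  53 25 25 25 1b 78 e9 2a  |.SSSSSSSS%%%.x.
00000030  99 d7 c5 95 d0 62 e6 87  7b fe 89 1c 4a 21 58 c8  |.....b..{...J!X
00000040  5d e9 c7 30 be 32 6a 6a                           |]..0.2jj       
                                                                            
                                                                            
                                                                            
                                                                            
                                                                            


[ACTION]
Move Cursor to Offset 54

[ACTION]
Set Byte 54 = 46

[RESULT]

00000000  1c 44 fe 3d 76 34 39 65  07 e8 66 32 42 2a d4 47  |.D.=v49e..f2B*.
00000010  4e 12 98 de de de de de  09 b2 e4 f3 c4 bc c9 0a  |N..............
00000020  be 53 53 53 53 53 53 53  53 25 25 25 1b 78 e9 2a  |.SSSSSSSS%%%.x.
00000030  99 d7 c5 95 d0 62 46 87  7b fe 89 1c 4a 21 58 c8  |.....bF.{...J!X
00000040  5d e9 c7 30 be 32 6a 6a                           |]..0.2jj       
                                                                            
                                                                            
                                                                            
                                                                            
                                                                            


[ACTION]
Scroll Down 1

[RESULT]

00000010  4e 12 98 de de de de de  09 b2 e4 f3 c4 bc c9 0a  |N..............
00000020  be 53 53 53 53 53 53 53  53 25 25 25 1b 78 e9 2a  |.SSSSSSSS%%%.x.
00000030  99 d7 c5 95 d0 62 46 87  7b fe 89 1c 4a 21 58 c8  |.....bF.{...J!X
00000040  5d e9 c7 30 be 32 6a 6a                           |]..0.2jj       
                                                                            
                                                                            
                                                                            
                                                                            
                                                                            
                                                                            


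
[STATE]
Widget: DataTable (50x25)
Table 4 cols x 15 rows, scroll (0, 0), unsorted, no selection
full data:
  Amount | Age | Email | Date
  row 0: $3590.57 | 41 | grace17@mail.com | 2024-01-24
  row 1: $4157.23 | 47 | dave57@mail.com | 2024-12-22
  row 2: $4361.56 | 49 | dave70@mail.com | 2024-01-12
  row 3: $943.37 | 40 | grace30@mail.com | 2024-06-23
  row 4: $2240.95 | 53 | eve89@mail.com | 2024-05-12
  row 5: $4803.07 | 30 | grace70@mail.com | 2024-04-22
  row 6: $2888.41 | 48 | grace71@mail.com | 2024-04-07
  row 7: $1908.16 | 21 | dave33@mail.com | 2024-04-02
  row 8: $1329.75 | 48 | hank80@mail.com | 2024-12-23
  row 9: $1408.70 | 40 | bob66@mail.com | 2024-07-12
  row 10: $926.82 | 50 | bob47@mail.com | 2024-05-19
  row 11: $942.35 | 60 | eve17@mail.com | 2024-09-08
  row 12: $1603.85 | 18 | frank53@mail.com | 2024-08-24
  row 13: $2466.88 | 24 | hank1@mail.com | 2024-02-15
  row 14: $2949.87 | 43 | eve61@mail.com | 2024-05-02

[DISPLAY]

Amount  │Age│Email           │Date                
────────┼───┼────────────────┼──────────          
$3590.57│41 │grace17@mail.com│2024-01-24          
$4157.23│47 │dave57@mail.com │2024-12-22          
$4361.56│49 │dave70@mail.com │2024-01-12          
$943.37 │40 │grace30@mail.com│2024-06-23          
$2240.95│53 │eve89@mail.com  │2024-05-12          
$4803.07│30 │grace70@mail.com│2024-04-22          
$2888.41│48 │grace71@mail.com│2024-04-07          
$1908.16│21 │dave33@mail.com │2024-04-02          
$1329.75│48 │hank80@mail.com │2024-12-23          
$1408.70│40 │bob66@mail.com  │2024-07-12          
$926.82 │50 │bob47@mail.com  │2024-05-19          
$942.35 │60 │eve17@mail.com  │2024-09-08          
$1603.85│18 │frank53@mail.com│2024-08-24          
$2466.88│24 │hank1@mail.com  │2024-02-15          
$2949.87│43 │eve61@mail.com  │2024-05-02          
                                                  
                                                  
                                                  
                                                  
                                                  
                                                  
                                                  
                                                  


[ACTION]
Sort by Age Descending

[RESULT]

Amount  │Ag▼│Email           │Date                
────────┼───┼────────────────┼──────────          
$942.35 │60 │eve17@mail.com  │2024-09-08          
$2240.95│53 │eve89@mail.com  │2024-05-12          
$926.82 │50 │bob47@mail.com  │2024-05-19          
$4361.56│49 │dave70@mail.com │2024-01-12          
$2888.41│48 │grace71@mail.com│2024-04-07          
$1329.75│48 │hank80@mail.com │2024-12-23          
$4157.23│47 │dave57@mail.com │2024-12-22          
$2949.87│43 │eve61@mail.com  │2024-05-02          
$3590.57│41 │grace17@mail.com│2024-01-24          
$943.37 │40 │grace30@mail.com│2024-06-23          
$1408.70│40 │bob66@mail.com  │2024-07-12          
$4803.07│30 │grace70@mail.com│2024-04-22          
$2466.88│24 │hank1@mail.com  │2024-02-15          
$1908.16│21 │dave33@mail.com │2024-04-02          
$1603.85│18 │frank53@mail.com│2024-08-24          
                                                  
                                                  
                                                  
                                                  
                                                  
                                                  
                                                  
                                                  


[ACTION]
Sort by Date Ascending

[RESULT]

Amount  │Age│Email           │Date     ▲          
────────┼───┼────────────────┼──────────          
$4361.56│49 │dave70@mail.com │2024-01-12          
$3590.57│41 │grace17@mail.com│2024-01-24          
$2466.88│24 │hank1@mail.com  │2024-02-15          
$1908.16│21 │dave33@mail.com │2024-04-02          
$2888.41│48 │grace71@mail.com│2024-04-07          
$4803.07│30 │grace70@mail.com│2024-04-22          
$2949.87│43 │eve61@mail.com  │2024-05-02          
$2240.95│53 │eve89@mail.com  │2024-05-12          
$926.82 │50 │bob47@mail.com  │2024-05-19          
$943.37 │40 │grace30@mail.com│2024-06-23          
$1408.70│40 │bob66@mail.com  │2024-07-12          
$1603.85│18 │frank53@mail.com│2024-08-24          
$942.35 │60 │eve17@mail.com  │2024-09-08          
$4157.23│47 │dave57@mail.com │2024-12-22          
$1329.75│48 │hank80@mail.com │2024-12-23          
                                                  
                                                  
                                                  
                                                  
                                                  
                                                  
                                                  
                                                  


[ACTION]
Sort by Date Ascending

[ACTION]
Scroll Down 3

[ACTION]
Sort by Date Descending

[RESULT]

Amount  │Age│Email           │Date     ▼          
────────┼───┼────────────────┼──────────          
$1329.75│48 │hank80@mail.com │2024-12-23          
$4157.23│47 │dave57@mail.com │2024-12-22          
$942.35 │60 │eve17@mail.com  │2024-09-08          
$1603.85│18 │frank53@mail.com│2024-08-24          
$1408.70│40 │bob66@mail.com  │2024-07-12          
$943.37 │40 │grace30@mail.com│2024-06-23          
$926.82 │50 │bob47@mail.com  │2024-05-19          
$2240.95│53 │eve89@mail.com  │2024-05-12          
$2949.87│43 │eve61@mail.com  │2024-05-02          
$4803.07│30 │grace70@mail.com│2024-04-22          
$2888.41│48 │grace71@mail.com│2024-04-07          
$1908.16│21 │dave33@mail.com │2024-04-02          
$2466.88│24 │hank1@mail.com  │2024-02-15          
$3590.57│41 │grace17@mail.com│2024-01-24          
$4361.56│49 │dave70@mail.com │2024-01-12          
                                                  
                                                  
                                                  
                                                  
                                                  
                                                  
                                                  
                                                  


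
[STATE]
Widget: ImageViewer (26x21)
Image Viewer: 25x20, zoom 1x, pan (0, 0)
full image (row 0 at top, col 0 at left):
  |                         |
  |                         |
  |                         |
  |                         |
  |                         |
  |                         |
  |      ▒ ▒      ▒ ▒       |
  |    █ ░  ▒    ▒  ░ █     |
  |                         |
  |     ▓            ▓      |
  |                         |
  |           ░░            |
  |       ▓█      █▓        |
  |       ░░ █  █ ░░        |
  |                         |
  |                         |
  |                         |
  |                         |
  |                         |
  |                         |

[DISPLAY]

                          
                          
                          
                          
                          
                          
      ▒ ▒      ▒ ▒        
    █ ░  ▒    ▒  ░ █      
                          
     ▓            ▓       
                          
           ░░             
       ▓█      █▓         
       ░░ █  █ ░░         
                          
                          
                          
                          
                          
                          
                          


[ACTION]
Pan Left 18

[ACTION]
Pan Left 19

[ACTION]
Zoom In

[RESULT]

                          
                          
                          
                          
                          
                          
                          
                          
                          
                          
                          
                          
            ▒▒  ▒▒        
            ▒▒  ▒▒        
        ██  ░░    ▒▒      
        ██  ░░    ▒▒      
                          
                          
          ▓▓              
          ▓▓              
                          


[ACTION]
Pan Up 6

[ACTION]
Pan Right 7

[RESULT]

                          
                          
                          
                          
                          
                          
                          
                          
                          
                          
                          
                          
     ▒▒  ▒▒            ▒▒ 
     ▒▒  ▒▒            ▒▒ 
 ██  ░░    ▒▒        ▒▒   
 ██  ░░    ▒▒        ▒▒   
                          
                          
   ▓▓                     
   ▓▓                     
                          


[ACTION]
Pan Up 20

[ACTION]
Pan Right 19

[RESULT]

                          
                          
                          
                          
                          
                          
                          
                          
                          
                          
                          
                          
    ▒▒  ▒▒                
    ▒▒  ▒▒                
  ▒▒    ░░  ██            
  ▒▒    ░░  ██            
                          
                          
          ▓▓              
          ▓▓              
                          


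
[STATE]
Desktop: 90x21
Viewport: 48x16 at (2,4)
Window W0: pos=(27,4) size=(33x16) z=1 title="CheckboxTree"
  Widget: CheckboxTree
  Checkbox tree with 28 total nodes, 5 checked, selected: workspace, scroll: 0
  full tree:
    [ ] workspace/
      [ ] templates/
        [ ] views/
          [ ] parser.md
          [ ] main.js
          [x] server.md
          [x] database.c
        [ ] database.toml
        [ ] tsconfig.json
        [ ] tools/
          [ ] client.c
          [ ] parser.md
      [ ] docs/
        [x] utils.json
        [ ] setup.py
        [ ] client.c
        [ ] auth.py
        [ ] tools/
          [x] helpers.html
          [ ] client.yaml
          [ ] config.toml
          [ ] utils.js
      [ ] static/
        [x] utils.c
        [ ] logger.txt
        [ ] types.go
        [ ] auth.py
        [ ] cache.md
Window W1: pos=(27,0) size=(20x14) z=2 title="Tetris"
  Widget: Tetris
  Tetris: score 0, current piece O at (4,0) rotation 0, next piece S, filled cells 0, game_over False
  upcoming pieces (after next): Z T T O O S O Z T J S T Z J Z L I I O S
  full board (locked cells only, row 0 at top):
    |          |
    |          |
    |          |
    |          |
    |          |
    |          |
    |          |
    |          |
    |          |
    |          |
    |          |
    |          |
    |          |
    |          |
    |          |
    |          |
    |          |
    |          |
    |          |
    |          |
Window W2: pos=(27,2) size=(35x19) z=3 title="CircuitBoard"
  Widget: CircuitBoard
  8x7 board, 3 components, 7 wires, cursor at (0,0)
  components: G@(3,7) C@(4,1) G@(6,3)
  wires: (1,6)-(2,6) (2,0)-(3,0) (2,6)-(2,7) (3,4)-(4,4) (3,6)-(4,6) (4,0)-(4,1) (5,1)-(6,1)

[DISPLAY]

                         ┠──────────────────────
                         ┃   0 1 2 3 4 5 6 7    
                         ┃0  [.]                
                         ┃                      
                         ┃1                     
                         ┃                      
                         ┃2   ·                 
                         ┃    │                 
                         ┃3   ·               · 
                         ┃                    │ 
                         ┃4   · ─ C           · 
                         ┃                      
                         ┃5       ·             
                         ┃        │             
                         ┃6       ·       G     
                         ┃Cursor: (0,0)         


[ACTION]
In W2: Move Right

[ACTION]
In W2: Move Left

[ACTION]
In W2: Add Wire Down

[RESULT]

                         ┠──────────────────────
                         ┃   0 1 2 3 4 5 6 7    
                         ┃0  [.]                
                         ┃    │                 
                         ┃1   ·                 
                         ┃                      
                         ┃2   ·                 
                         ┃    │                 
                         ┃3   ·               · 
                         ┃                    │ 
                         ┃4   · ─ C           · 
                         ┃                      
                         ┃5       ·             
                         ┃        │             
                         ┃6       ·       G     
                         ┃Cursor: (0,0)         


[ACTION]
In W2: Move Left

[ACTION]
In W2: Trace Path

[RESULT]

                         ┠──────────────────────
                         ┃   0 1 2 3 4 5 6 7    
                         ┃0  [.]                
                         ┃    │                 
                         ┃1   ·                 
                         ┃                      
                         ┃2   ·                 
                         ┃    │                 
                         ┃3   ·               · 
                         ┃                    │ 
                         ┃4   · ─ C           · 
                         ┃                      
                         ┃5       ·             
                         ┃        │             
                         ┃6       ·       G     
                         ┃Cursor: (0,0)  Trace: 


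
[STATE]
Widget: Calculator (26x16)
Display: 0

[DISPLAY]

                         0
┌───┬───┬───┬───┐         
│ 7 │ 8 │ 9 │ ÷ │         
├───┼───┼───┼───┤         
│ 4 │ 5 │ 6 │ × │         
├───┼───┼───┼───┤         
│ 1 │ 2 │ 3 │ - │         
├───┼───┼───┼───┤         
│ 0 │ . │ = │ + │         
├───┼───┼───┼───┤         
│ C │ MC│ MR│ M+│         
└───┴───┴───┴───┘         
                          
                          
                          
                          


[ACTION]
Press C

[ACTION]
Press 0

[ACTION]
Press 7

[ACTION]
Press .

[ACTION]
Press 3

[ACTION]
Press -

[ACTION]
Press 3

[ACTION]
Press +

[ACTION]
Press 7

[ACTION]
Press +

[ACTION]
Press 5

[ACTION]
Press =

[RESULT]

                      16.3
┌───┬───┬───┬───┐         
│ 7 │ 8 │ 9 │ ÷ │         
├───┼───┼───┼───┤         
│ 4 │ 5 │ 6 │ × │         
├───┼───┼───┼───┤         
│ 1 │ 2 │ 3 │ - │         
├───┼───┼───┼───┤         
│ 0 │ . │ = │ + │         
├───┼───┼───┼───┤         
│ C │ MC│ MR│ M+│         
└───┴───┴───┴───┘         
                          
                          
                          
                          


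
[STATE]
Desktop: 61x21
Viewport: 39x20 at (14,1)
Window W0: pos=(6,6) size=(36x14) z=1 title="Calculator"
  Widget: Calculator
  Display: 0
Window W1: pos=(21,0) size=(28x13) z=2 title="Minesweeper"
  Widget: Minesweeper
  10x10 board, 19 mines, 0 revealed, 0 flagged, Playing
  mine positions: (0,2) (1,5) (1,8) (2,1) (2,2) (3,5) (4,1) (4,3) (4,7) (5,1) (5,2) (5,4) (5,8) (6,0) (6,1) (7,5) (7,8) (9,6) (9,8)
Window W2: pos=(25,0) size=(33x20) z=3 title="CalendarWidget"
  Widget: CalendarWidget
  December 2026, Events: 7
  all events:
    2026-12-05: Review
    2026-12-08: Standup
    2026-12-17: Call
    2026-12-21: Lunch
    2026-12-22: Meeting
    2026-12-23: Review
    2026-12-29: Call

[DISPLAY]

       ┃ Mi┃ CalendarWidget            
       ┠───┠───────────────────────────
       ┃■■■┃         December 2026     
       ┃■■■┃Mo Tu We Th Fr Sa Su       
       ┃■■■┃    1  2  3  4  5*  6      
━━━━━━━┃■■■┃ 7  8*  9 10 11 12 13      
ator   ┃■■■┃14 15 16 17* 18 19 20      
───────┃■■■┃21* 22* 23* 24 25 26 27    
       ┃■■■┃28 29* 30 31               
─┬───┬─┃■■■┃                           
 │ 9 │ ┃■■■┃                           
─┼───┼─┗━━━┃                           
 │ 6 │ × │ ┃                           
─┼───┼───┤ ┃                           
 │ 3 │ - │ ┃                           
─┼───┼───┤ ┃                           
 │ = │ + │ ┃                           
─┴───┴───┘ ┃                           
━━━━━━━━━━━┗━━━━━━━━━━━━━━━━━━━━━━━━━━━
                                       


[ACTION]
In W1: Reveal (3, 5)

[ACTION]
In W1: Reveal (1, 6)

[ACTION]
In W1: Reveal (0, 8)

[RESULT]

       ┃ Mi┃ CalendarWidget            
       ┠───┠───────────────────────────
       ┃■■✹┃         December 2026     
       ┃■■■┃Mo Tu We Th Fr Sa Su       
       ┃■✹✹┃    1  2  3  4  5*  6      
━━━━━━━┃■■■┃ 7  8*  9 10 11 12 13      
ator   ┃■✹■┃14 15 16 17* 18 19 20      
───────┃■✹✹┃21* 22* 23* 24 25 26 27    
       ┃✹✹■┃28 29* 30 31               
─┬───┬─┃■■■┃                           
 │ 9 │ ┃■■■┃                           
─┼───┼─┗━━━┃                           
 │ 6 │ × │ ┃                           
─┼───┼───┤ ┃                           
 │ 3 │ - │ ┃                           
─┼───┼───┤ ┃                           
 │ = │ + │ ┃                           
─┴───┴───┘ ┃                           
━━━━━━━━━━━┗━━━━━━━━━━━━━━━━━━━━━━━━━━━
                                       


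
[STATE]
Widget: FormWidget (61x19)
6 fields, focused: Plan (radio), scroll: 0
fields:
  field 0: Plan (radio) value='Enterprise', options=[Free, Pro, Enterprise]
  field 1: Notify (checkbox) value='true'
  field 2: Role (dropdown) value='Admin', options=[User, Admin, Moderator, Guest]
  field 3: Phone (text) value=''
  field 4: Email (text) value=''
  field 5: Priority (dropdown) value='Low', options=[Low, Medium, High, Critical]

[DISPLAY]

> Plan:       ( ) Free  ( ) Pro  (●) Enterprise              
  Notify:     [x]                                            
  Role:       [Admin                                       ▼]
  Phone:      [                                             ]
  Email:      [                                             ]
  Priority:   [Low                                         ▼]
                                                             
                                                             
                                                             
                                                             
                                                             
                                                             
                                                             
                                                             
                                                             
                                                             
                                                             
                                                             
                                                             


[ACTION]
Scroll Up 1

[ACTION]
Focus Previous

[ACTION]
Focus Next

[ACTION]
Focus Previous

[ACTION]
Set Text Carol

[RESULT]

  Plan:       ( ) Free  ( ) Pro  (●) Enterprise              
  Notify:     [x]                                            
  Role:       [Admin                                       ▼]
  Phone:      [                                             ]
  Email:      [                                             ]
> Priority:   [Low                                         ▼]
                                                             
                                                             
                                                             
                                                             
                                                             
                                                             
                                                             
                                                             
                                                             
                                                             
                                                             
                                                             
                                                             


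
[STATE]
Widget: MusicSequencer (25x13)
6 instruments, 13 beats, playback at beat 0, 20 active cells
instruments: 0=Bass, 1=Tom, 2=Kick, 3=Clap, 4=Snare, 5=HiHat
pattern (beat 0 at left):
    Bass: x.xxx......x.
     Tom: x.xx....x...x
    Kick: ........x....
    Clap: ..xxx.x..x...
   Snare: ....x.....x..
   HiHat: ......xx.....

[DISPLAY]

      ▼123456789012      
  Bass█·███······█·      
   Tom█·██····█···█      
  Kick········█····      
  Clap··███·█··█···      
 Snare····█·····█··      
 HiHat······██·····      
                         
                         
                         
                         
                         
                         


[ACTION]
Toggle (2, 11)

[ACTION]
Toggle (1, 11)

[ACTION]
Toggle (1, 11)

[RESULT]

      ▼123456789012      
  Bass█·███······█·      
   Tom█·██····█···█      
  Kick········█··█·      
  Clap··███·█··█···      
 Snare····█·····█··      
 HiHat······██·····      
                         
                         
                         
                         
                         
                         


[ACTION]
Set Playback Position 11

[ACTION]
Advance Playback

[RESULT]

      012345678901▼      
  Bass█·███······█·      
   Tom█·██····█···█      
  Kick········█··█·      
  Clap··███·█··█···      
 Snare····█·····█··      
 HiHat······██·····      
                         
                         
                         
                         
                         
                         


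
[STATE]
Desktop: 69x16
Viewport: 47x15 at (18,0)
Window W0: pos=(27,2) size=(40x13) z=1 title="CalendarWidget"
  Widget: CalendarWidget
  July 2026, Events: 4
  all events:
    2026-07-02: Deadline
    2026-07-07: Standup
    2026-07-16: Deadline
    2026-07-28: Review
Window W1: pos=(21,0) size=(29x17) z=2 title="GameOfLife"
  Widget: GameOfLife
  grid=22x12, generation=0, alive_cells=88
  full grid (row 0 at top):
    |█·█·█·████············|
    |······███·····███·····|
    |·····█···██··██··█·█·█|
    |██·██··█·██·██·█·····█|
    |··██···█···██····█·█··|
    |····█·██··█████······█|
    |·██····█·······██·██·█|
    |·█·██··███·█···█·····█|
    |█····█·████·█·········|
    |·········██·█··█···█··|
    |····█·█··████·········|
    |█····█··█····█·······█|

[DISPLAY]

   ┏━━━━━━━━━━━━━━━━━━━━━━━━━━━┓               
   ┃ GameOfLife                ┃               
   ┠───────────────────────────┨━━━━━━━━━━━━━━━
   ┃Gen: 0                     ┃               
   ┃█·█·█·████············     ┃───────────────
   ┃······███·····███·····     ┃6              
   ┃·····█···██··██··█·█·█     ┃               
   ┃██·██··█·██·██·█·····█     ┃               
   ┃··██···█···██····█·█··     ┃               
   ┃····█·██··█████······█     ┃               
   ┃·██····█·······██·██·█     ┃               
   ┃·█·██··███·█···█·····█     ┃               
   ┃█····█·████·█·········     ┃               
   ┃·········██·█··█···█··     ┃               
   ┃····█·█··████·········     ┃━━━━━━━━━━━━━━━


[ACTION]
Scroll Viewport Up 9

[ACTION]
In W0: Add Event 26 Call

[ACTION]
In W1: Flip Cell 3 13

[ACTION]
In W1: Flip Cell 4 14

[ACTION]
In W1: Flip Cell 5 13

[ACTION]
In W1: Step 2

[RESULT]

   ┏━━━━━━━━━━━━━━━━━━━━━━━━━━━┓               
   ┃ GameOfLife                ┃               
   ┠───────────────────────────┨━━━━━━━━━━━━━━━
   ┃Gen: 2                     ┃               
   ┃···············██·····     ┃───────────────
   ┃····█·█··█████·██·····     ┃6              
   ┃···███···███·█········     ┃               
   ┃·█·█··█·██·███·██·····     ┃               
   ┃██·███···███··█··█····     ┃               
   ┃█··██··█··██·····█··█·     ┃               
   ┃····███████·█·█·····█·     ┃               
   ┃██····█····████·█·····     ┃               
   ┃···██··█···███········     ┃               
   ┃····█···█··█··········     ┃               
   ┃····██·████···········     ┃━━━━━━━━━━━━━━━


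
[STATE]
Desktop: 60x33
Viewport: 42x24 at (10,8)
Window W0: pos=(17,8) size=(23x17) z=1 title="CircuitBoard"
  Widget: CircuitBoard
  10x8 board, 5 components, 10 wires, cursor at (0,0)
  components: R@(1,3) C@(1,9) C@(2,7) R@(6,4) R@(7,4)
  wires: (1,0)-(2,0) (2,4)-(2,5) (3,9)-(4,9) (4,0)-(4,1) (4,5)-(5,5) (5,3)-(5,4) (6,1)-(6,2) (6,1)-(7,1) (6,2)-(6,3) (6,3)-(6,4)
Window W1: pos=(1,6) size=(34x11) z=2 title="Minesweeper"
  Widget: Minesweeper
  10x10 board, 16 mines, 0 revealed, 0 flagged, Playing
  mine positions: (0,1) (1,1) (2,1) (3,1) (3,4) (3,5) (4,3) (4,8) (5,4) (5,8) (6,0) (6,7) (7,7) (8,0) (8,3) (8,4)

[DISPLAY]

────────────────────────┨━━━━┓            
■■                      ┃    ┃            
■■                      ┃────┨            
■■                      ┃7 8 ┃            
■■                      ┃    ┃            
■■                      ┃    ┃            
■■                      ┃    ┃            
■■                      ┃    ┃            
━━━━━━━━━━━━━━━━━━━━━━━━┛   ·┃            
       ┃                     ┃            
       ┃3                    ┃            
       ┃                     ┃            
       ┃4   · ─ ·            ┃            
       ┃                     ┃            
       ┃5               · ─ ·┃            
       ┃                     ┃            
       ┗━━━━━━━━━━━━━━━━━━━━━┛            
                                          
                                          
                                          
                                          
                                          
                                          
                                          


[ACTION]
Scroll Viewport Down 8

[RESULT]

■■                      ┃    ┃            
■■                      ┃────┨            
■■                      ┃7 8 ┃            
■■                      ┃    ┃            
■■                      ┃    ┃            
■■                      ┃    ┃            
■■                      ┃    ┃            
━━━━━━━━━━━━━━━━━━━━━━━━┛   ·┃            
       ┃                     ┃            
       ┃3                    ┃            
       ┃                     ┃            
       ┃4   · ─ ·            ┃            
       ┃                     ┃            
       ┃5               · ─ ·┃            
       ┃                     ┃            
       ┗━━━━━━━━━━━━━━━━━━━━━┛            
                                          
                                          
                                          
                                          
                                          
                                          
                                          
                                          


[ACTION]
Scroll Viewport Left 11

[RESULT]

 ┃■■■■■■■■■■                      ┃    ┃  
 ┃■■■■■■■■■■                      ┃────┨  
 ┃■■■■■■■■■■                      ┃7 8 ┃  
 ┃■■■■■■■■■■                      ┃    ┃  
 ┃■■■■■■■■■■                      ┃    ┃  
 ┃■■■■■■■■■■                      ┃    ┃  
 ┃■■■■■■■■■■                      ┃    ┃  
 ┗━━━━━━━━━━━━━━━━━━━━━━━━━━━━━━━━┛   ·┃  
                 ┃                     ┃  
                 ┃3                    ┃  
                 ┃                     ┃  
                 ┃4   · ─ ·            ┃  
                 ┃                     ┃  
                 ┃5               · ─ ·┃  
                 ┃                     ┃  
                 ┗━━━━━━━━━━━━━━━━━━━━━┛  
                                          
                                          
                                          
                                          
                                          
                                          
                                          
                                          


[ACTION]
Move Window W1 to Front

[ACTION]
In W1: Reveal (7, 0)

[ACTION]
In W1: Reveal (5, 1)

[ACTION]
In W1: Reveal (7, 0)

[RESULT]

 ┃■■■■■■■■■■                      ┃    ┃  
 ┃■■■■■■■■■■                      ┃────┨  
 ┃■■■■■■■■■■                      ┃7 8 ┃  
 ┃■■■■■■■■■■                      ┃    ┃  
 ┃■■■■■■■■■■                      ┃    ┃  
 ┃■1■■■■■■■■                      ┃    ┃  
 ┃■■■■■■■■■■                      ┃    ┃  
 ┗━━━━━━━━━━━━━━━━━━━━━━━━━━━━━━━━┛   ·┃  
                 ┃                     ┃  
                 ┃3                    ┃  
                 ┃                     ┃  
                 ┃4   · ─ ·            ┃  
                 ┃                     ┃  
                 ┃5               · ─ ·┃  
                 ┃                     ┃  
                 ┗━━━━━━━━━━━━━━━━━━━━━┛  
                                          
                                          
                                          
                                          
                                          
                                          
                                          
                                          


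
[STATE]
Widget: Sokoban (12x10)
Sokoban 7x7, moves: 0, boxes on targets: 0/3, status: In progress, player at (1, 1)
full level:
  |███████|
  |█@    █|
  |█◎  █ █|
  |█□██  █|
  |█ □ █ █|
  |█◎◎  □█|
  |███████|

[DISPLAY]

███████     
█@    █     
█◎  █ █     
█□██  █     
█ □ █ █     
█◎◎  □█     
███████     
Moves: 0  0/
            
            


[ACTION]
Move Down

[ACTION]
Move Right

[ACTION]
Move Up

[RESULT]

███████     
█ @   █     
█◎  █ █     
█□██  █     
█ □ █ █     
█◎◎  □█     
███████     
Moves: 3  0/
            
            


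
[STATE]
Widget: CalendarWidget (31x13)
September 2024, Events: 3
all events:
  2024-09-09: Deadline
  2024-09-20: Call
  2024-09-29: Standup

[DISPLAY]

         September 2024        
Mo Tu We Th Fr Sa Su           
                   1           
 2  3  4  5  6  7  8           
 9* 10 11 12 13 14 15          
16 17 18 19 20* 21 22          
23 24 25 26 27 28 29*          
30                             
                               
                               
                               
                               
                               


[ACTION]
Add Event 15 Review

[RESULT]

         September 2024        
Mo Tu We Th Fr Sa Su           
                   1           
 2  3  4  5  6  7  8           
 9* 10 11 12 13 14 15*         
16 17 18 19 20* 21 22          
23 24 25 26 27 28 29*          
30                             
                               
                               
                               
                               
                               


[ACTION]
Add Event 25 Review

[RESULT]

         September 2024        
Mo Tu We Th Fr Sa Su           
                   1           
 2  3  4  5  6  7  8           
 9* 10 11 12 13 14 15*         
16 17 18 19 20* 21 22          
23 24 25* 26 27 28 29*         
30                             
                               
                               
                               
                               
                               


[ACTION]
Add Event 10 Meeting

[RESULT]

         September 2024        
Mo Tu We Th Fr Sa Su           
                   1           
 2  3  4  5  6  7  8           
 9* 10* 11 12 13 14 15*        
16 17 18 19 20* 21 22          
23 24 25* 26 27 28 29*         
30                             
                               
                               
                               
                               
                               


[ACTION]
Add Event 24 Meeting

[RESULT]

         September 2024        
Mo Tu We Th Fr Sa Su           
                   1           
 2  3  4  5  6  7  8           
 9* 10* 11 12 13 14 15*        
16 17 18 19 20* 21 22          
23 24* 25* 26 27 28 29*        
30                             
                               
                               
                               
                               
                               


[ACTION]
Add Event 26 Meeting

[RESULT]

         September 2024        
Mo Tu We Th Fr Sa Su           
                   1           
 2  3  4  5  6  7  8           
 9* 10* 11 12 13 14 15*        
16 17 18 19 20* 21 22          
23 24* 25* 26* 27 28 29*       
30                             
                               
                               
                               
                               
                               


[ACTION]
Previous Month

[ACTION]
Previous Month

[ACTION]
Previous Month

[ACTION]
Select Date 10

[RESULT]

           June 2024           
Mo Tu We Th Fr Sa Su           
                1  2           
 3  4  5  6  7  8  9           
[10] 11 12 13 14 15 16         
17 18 19 20 21 22 23           
24 25 26 27 28 29 30           
                               
                               
                               
                               
                               
                               
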